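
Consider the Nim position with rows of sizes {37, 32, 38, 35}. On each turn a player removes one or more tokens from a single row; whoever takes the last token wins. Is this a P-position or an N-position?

P-position

Compute the nim-sum pairwise:
37 ^ 32 = 5
5 ^ 38 = 35
35 ^ 35 = 0
The nim-sum is 0, so this is a P-position: the player to move is in a losing position under optimal play.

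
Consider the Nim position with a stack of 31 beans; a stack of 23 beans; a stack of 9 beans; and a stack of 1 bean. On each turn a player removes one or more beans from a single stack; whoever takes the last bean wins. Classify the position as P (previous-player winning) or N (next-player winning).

P-position

Nim-sum: 31 XOR 23 XOR 9 XOR 1 = 0.
The nim-sum is 0, so this is a P-position: the player to move is in a losing position under optimal play.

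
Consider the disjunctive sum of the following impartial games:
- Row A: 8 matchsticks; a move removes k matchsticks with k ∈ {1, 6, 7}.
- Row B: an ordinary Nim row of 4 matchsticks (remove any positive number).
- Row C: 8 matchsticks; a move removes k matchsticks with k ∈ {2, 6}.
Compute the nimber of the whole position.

6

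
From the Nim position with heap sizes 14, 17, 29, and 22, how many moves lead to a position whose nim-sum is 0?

3

Nim-sum: 14 XOR 17 XOR 29 XOR 22 = 20.
The overall nim-sum is X = 20. A heap of size p has a winning move iff p XOR X < p (reduce it to p XOR X).
  14: 14 XOR 20 = 26 ≥ 14 — no move.
  17: 17 XOR 20 = 5 < 17 — winning move (to 5).
  29: 29 XOR 20 = 9 < 29 — winning move (to 9).
  22: 22 XOR 20 = 2 < 22 — winning move (to 2).
That gives 3 winning moves.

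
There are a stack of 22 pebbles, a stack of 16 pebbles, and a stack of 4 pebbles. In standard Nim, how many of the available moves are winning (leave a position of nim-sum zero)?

1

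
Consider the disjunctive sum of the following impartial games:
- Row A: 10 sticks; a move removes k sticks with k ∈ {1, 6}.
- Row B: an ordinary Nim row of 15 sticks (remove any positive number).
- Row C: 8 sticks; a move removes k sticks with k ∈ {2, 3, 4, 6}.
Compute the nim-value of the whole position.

14

For row A, compute g(0), g(1), … with moves {1, 6}:
k:     0  1  2  3  4  5  6  7  8  9 10
g(k):  0  1  0  1  0  1  2  0  1  0  1
So g(10) = 1.
Row B is a plain Nim row of size 15, so its Grundy value is 15.
Grundy values for row C (subtraction set {2, 3, 4, 6}):
k:     0  1  2  3  4  5  6  7  8
g(k):  0  0  1  1  2  2  3  3  0
So g(8) = 0.
The value of a disjunctive sum is the nim-sum of the parts.
Combined value = 1 XOR 15 XOR 0 = 14.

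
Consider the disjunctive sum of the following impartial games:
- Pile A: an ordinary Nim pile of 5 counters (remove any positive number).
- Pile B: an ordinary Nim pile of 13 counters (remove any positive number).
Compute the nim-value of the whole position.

8

Pile A is a plain Nim pile of size 5, so its Grundy value is 5.
Pile B is a plain Nim pile of size 13, so its Grundy value is 13.
The value of a disjunctive sum is the nim-sum of the parts.
Combined value = 5 XOR 13 = 8.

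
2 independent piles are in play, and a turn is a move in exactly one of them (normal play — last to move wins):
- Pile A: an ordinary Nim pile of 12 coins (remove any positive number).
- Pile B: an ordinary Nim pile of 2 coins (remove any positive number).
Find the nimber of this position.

14

Pile A is a plain Nim pile of size 12, so its Grundy value is 12.
Pile B is a plain Nim pile of size 2, so its Grundy value is 2.
By the Sprague-Grundy theorem, the Grundy value of a sum of independent games is the XOR of the component values.
Combined value = 12 ⊕ 2 = 14.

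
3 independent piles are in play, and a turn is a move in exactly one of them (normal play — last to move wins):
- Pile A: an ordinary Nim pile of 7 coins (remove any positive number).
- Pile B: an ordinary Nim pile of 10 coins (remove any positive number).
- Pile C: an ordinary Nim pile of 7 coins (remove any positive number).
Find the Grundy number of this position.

10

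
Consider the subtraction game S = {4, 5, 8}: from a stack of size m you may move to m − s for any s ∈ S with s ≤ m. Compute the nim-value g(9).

2

Build the Grundy sequence with g(k) = mex{g(k−s) : s ∈ {4, 5, 8}, s ≤ k}:
k:     0  1  2  3  4  5  6  7  8  9
g(k):  0  0  0  0  1  1  1  1  2  2
So g(9) = 2.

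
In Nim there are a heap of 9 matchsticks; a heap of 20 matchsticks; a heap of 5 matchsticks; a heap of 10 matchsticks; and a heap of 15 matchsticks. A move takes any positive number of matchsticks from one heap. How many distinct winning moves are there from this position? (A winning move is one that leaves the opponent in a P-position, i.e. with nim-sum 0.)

Compute the nim-sum pairwise:
9 ⊕ 20 = 29
29 ⊕ 5 = 24
24 ⊕ 10 = 18
18 ⊕ 15 = 29
The overall nim-sum is X = 29. A heap of size p has a winning move iff p XOR X < p (reduce it to p XOR X).
  9: 9 XOR 29 = 20 ≥ 9 — no move.
  20: 20 XOR 29 = 9 < 20 — winning move (to 9).
  5: 5 XOR 29 = 24 ≥ 5 — no move.
  10: 10 XOR 29 = 23 ≥ 10 — no move.
  15: 15 XOR 29 = 18 ≥ 15 — no move.
That gives 1 winning move.

1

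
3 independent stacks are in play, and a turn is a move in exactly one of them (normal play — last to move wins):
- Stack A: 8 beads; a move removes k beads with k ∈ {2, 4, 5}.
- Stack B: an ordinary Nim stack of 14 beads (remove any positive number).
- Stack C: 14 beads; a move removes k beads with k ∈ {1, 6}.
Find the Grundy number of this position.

14

Grundy values for stack A (subtraction set {2, 4, 5}):
g(0) = mex{} = 0
g(1) = mex{} = 0
g(2) = mex{0} = 1
g(3) = mex{0} = 1
g(4) = mex{0,1} = 2
g(5) = mex{0,1} = 2
g(6) = mex{0,1,2} = 3
g(7) = mex{1,2} = 0
g(8) = mex{1,2,3} = 0
So g(8) = 0.
Stack B is a plain Nim stack of size 14, so its Grundy value is 14.
Grundy values for stack C (subtraction set {1, 6}):
k:     0  1  2  3  4  5  6  7  8  9 10 11 12 13 14
g(k):  0  1  0  1  0  1  2  0  1  0  1  0  1  2  0
So g(14) = 0.
By the Sprague-Grundy theorem, the Grundy value of a sum of independent games is the XOR of the component values.
Combined value = 0 ⊕ 14 ⊕ 0 = 14.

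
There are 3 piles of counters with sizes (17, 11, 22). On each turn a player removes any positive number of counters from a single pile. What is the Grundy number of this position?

12

Write each in binary and XOR column by column:
  10001  (17)
  01011  (11)
  10110  (22)
  -----
  01100  (12)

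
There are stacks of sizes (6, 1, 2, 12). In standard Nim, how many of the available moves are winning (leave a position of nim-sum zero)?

1

Compute the nim-sum pairwise:
6 XOR 1 = 7
7 XOR 2 = 5
5 XOR 12 = 9
The overall nim-sum is X = 9. A stack of size p has a winning move iff p XOR X < p (reduce it to p XOR X).
  6: 6 XOR 9 = 15 ≥ 6 — no move.
  1: 1 XOR 9 = 8 ≥ 1 — no move.
  2: 2 XOR 9 = 11 ≥ 2 — no move.
  12: 12 XOR 9 = 5 < 12 — winning move (to 5).
That gives 1 winning move.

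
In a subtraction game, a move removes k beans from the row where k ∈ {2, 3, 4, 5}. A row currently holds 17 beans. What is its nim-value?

Grundy values for subtraction set {2, 3, 4, 5}:
k:     0  1  2  3  4  5  6  7  8  9 10 11 12 13 14 15 16 17
g(k):  0  0  1  1  2  2  3  0  0  1  1  2  2  3  0  0  1  1
So g(17) = 1.

1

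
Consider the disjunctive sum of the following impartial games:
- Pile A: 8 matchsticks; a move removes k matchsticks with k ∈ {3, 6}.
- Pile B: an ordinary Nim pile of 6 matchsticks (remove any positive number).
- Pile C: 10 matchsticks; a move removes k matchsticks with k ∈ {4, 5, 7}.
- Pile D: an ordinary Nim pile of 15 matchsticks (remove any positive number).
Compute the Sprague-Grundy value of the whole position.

9

Build the Grundy sequence for pile A with g(k) = mex{g(k−s) : s ∈ {3, 6}, s ≤ k}:
k:     0  1  2  3  4  5  6  7  8
g(k):  0  0  0  1  1  1  2  2  2
So g(8) = 2.
Pile B is a plain Nim pile of size 6, so its Grundy value is 6.
Build the Grundy sequence for pile C with g(k) = mex{g(k−s) : s ∈ {4, 5, 7}, s ≤ k}:
g(0) = mex{} = 0
g(1) = mex{} = 0
g(2) = mex{} = 0
g(3) = mex{} = 0
g(4) = mex{0} = 1
g(5) = mex{0} = 1
g(6) = mex{0} = 1
g(7) = mex{0} = 1
g(8) = mex{0,1} = 2
g(9) = mex{0,1} = 2
g(10) = mex{0,1} = 2
So g(10) = 2.
Pile D is a plain Nim pile of size 15, so its Grundy value is 15.
The value of a disjunctive sum is the nim-sum of the parts.
Combined value = 2 XOR 6 XOR 2 XOR 15 = 9.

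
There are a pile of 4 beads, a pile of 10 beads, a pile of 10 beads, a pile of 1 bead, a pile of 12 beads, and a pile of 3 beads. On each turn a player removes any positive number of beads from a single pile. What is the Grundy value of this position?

10

In binary:
  0100  (4)
  1010  (10)
  1010  (10)
  0001  (1)
  1100  (12)
  0011  (3)
  ----
  1010  (10)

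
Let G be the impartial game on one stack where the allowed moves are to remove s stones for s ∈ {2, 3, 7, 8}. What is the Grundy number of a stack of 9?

Grundy values for subtraction set {2, 3, 7, 8}:
k:     0  1  2  3  4  5  6  7  8  9
g(k):  0  0  1  1  2  0  0  1  1  2
So g(9) = 2.

2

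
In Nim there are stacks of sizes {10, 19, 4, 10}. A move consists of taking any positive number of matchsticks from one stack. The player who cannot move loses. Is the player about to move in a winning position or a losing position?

Nim-sum: 10 ^ 19 ^ 4 ^ 10 = 23.
The nim-sum is 23 ≠ 0, so this is an N-position: the player to move can win.

Winning position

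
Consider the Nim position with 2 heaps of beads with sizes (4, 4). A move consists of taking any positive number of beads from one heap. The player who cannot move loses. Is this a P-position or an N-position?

P-position

Compute the nim-sum pairwise:
4 ^ 4 = 0
The nim-sum is 0, so this is a P-position: the player to move is in a losing position under optimal play.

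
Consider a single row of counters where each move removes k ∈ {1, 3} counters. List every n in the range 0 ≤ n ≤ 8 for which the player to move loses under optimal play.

0, 2, 4, 6, 8

Build the Grundy sequence with g(k) = mex{g(k−s) : s ∈ {1, 3}, s ≤ k}:
k:     0  1  2  3  4  5  6  7  8
g(k):  0  1  0  1  0  1  0  1  0
The P-positions (g = 0) in 0..8 are 0, 2, 4, 6, 8.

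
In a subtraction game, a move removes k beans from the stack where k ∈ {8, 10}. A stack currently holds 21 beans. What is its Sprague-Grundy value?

Grundy values for subtraction set {8, 10}:
k:     0  1  2  3  4  5  6  7  8  9 10 11 12 13 14 15 16 17 18 19 20 21
g(k):  0  0  0  0  0  0  0  0  1  1  1  1  1  1  1  1  2  2  0  0  0  0
So g(21) = 0.

0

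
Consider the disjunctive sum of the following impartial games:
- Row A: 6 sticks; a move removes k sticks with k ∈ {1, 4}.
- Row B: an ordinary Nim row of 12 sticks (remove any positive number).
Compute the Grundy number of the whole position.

13

For row A, compute g(0), g(1), … with moves {1, 4}:
k:     0  1  2  3  4  5  6
g(k):  0  1  0  1  2  0  1
So g(6) = 1.
Row B is a plain Nim row of size 12, so its Grundy value is 12.
By the Sprague-Grundy theorem, the Grundy value of a sum of independent games is the XOR of the component values.
Combined value = 1 XOR 12 = 13.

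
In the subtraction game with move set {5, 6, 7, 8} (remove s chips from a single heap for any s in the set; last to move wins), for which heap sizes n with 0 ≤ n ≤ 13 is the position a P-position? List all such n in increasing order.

Grundy values for subtraction set {5, 6, 7, 8}:
g(0) = mex{} = 0
g(1) = mex{} = 0
g(2) = mex{} = 0
g(3) = mex{} = 0
g(4) = mex{} = 0
g(5) = mex{0} = 1
g(6) = mex{0} = 1
g(7) = mex{0} = 1
g(8) = mex{0} = 1
g(9) = mex{0} = 1
g(10) = mex{0,1} = 2
g(11) = mex{0,1} = 2
g(12) = mex{0,1} = 2
g(13) = mex{1} = 0
The P-positions (g = 0) in 0..13 are 0, 1, 2, 3, 4, 13.

0, 1, 2, 3, 4, 13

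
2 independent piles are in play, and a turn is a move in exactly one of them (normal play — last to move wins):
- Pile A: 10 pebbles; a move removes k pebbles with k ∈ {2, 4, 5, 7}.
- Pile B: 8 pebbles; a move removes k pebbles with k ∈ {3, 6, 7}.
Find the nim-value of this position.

Build the Grundy sequence for pile A with g(k) = mex{g(k−s) : s ∈ {2, 4, 5, 7}, s ≤ k}:
k:     0  1  2  3  4  5  6  7  8  9 10
g(k):  0  0  1  1  2  2  3  3  4  0  0
So g(10) = 0.
Grundy values for pile B (subtraction set {3, 6, 7}):
g(0) = mex{} = 0
g(1) = mex{} = 0
g(2) = mex{} = 0
g(3) = mex{0} = 1
g(4) = mex{0} = 1
g(5) = mex{0} = 1
g(6) = mex{0,1} = 2
g(7) = mex{0,1} = 2
g(8) = mex{0,1} = 2
So g(8) = 2.
The value of a disjunctive sum is the nim-sum of the parts.
Combined value = 0 ⊕ 2 = 2.

2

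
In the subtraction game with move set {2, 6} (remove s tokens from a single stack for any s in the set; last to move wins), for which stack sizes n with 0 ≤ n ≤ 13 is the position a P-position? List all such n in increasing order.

Compute g(0), g(1), … for moves {2, 6}:
k:     0  1  2  3  4  5  6  7  8  9 10 11 12 13
g(k):  0  0  1  1  0  0  1  1  0  0  1  1  0  0
The P-positions (g = 0) in 0..13 are 0, 1, 4, 5, 8, 9, 12, 13.

0, 1, 4, 5, 8, 9, 12, 13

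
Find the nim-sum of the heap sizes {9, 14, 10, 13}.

Compute the nim-sum pairwise:
9 ⊕ 14 = 7
7 ⊕ 10 = 13
13 ⊕ 13 = 0

0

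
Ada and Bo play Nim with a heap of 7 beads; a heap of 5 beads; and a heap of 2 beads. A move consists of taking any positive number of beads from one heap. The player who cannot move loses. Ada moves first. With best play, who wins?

Bo wins

Nim-sum: 7 XOR 5 XOR 2 = 0.
The nim-sum is 0, so this is a P-position: the player to move is in a losing position under optimal play; Ada is about to move from it and so loses — Bo wins.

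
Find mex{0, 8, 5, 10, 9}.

0 is in the set but 1 is not, so the mex is 1.

1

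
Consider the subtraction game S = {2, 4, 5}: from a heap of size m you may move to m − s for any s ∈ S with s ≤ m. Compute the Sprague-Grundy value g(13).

Compute g(0), g(1), … for moves {2, 4, 5}:
g(0) = mex{} = 0
g(1) = mex{} = 0
g(2) = mex{0} = 1
g(3) = mex{0} = 1
g(4) = mex{0,1} = 2
g(5) = mex{0,1} = 2
g(6) = mex{0,1,2} = 3
g(7) = mex{1,2} = 0
g(8) = mex{1,2,3} = 0
g(9) = mex{0,2} = 1
g(10) = mex{0,2,3} = 1
g(11) = mex{0,1,3} = 2
g(12) = mex{0,1} = 2
g(13) = mex{0,1,2} = 3
So g(13) = 3.

3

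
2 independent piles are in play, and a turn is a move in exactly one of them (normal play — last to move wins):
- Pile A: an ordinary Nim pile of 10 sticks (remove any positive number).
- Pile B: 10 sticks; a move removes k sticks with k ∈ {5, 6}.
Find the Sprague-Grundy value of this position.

8

Pile A is a plain Nim pile of size 10, so its Grundy value is 10.
Grundy values for pile B (subtraction set {5, 6}):
k:     0  1  2  3  4  5  6  7  8  9 10
g(k):  0  0  0  0  0  1  1  1  1  1  2
So g(10) = 2.
The value of a disjunctive sum is the nim-sum of the parts.
Combined value = 10 XOR 2 = 8.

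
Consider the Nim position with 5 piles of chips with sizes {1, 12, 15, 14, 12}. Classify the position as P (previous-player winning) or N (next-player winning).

P-position

Nim-sum: 1 ⊕ 12 ⊕ 15 ⊕ 14 ⊕ 12 = 0.
The nim-sum is 0, so this is a P-position: the player to move is in a losing position under optimal play.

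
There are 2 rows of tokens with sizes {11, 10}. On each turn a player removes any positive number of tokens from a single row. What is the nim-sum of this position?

Write each in binary and XOR column by column:
  1011  (11)
  1010  (10)
  ----
  0001  (1)

1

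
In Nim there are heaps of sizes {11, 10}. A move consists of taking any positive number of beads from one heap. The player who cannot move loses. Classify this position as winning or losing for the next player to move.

Bitwise XOR of the heap sizes:
  1011  (11)
  1010  (10)
  ----
  0001  (1)
The nim-sum is 1 ≠ 0, so this is an N-position: the player to move can win.

Winning position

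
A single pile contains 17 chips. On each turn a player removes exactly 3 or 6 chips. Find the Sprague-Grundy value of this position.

Grundy values for subtraction set {3, 6}:
k:     0  1  2  3  4  5  6  7  8  9 10 11 12 13 14 15 16 17
g(k):  0  0  0  1  1  1  2  2  2  0  0  0  1  1  1  2  2  2
So g(17) = 2.

2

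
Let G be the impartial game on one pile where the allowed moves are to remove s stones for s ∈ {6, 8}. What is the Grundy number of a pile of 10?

Compute g(0), g(1), … for moves {6, 8}:
g(0) = mex{} = 0
g(1) = mex{} = 0
g(2) = mex{} = 0
g(3) = mex{} = 0
g(4) = mex{} = 0
g(5) = mex{} = 0
g(6) = mex{0} = 1
g(7) = mex{0} = 1
g(8) = mex{0} = 1
g(9) = mex{0} = 1
g(10) = mex{0} = 1
So g(10) = 1.

1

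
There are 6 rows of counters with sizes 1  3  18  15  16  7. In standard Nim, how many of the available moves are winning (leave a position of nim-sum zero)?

1

Nim-sum: 1 XOR 3 XOR 18 XOR 15 XOR 16 XOR 7 = 8.
The overall nim-sum is X = 8. A row of size p has a winning move iff p XOR X < p (reduce it to p XOR X).
  1: 1 XOR 8 = 9 ≥ 1 — no move.
  3: 3 XOR 8 = 11 ≥ 3 — no move.
  18: 18 XOR 8 = 26 ≥ 18 — no move.
  15: 15 XOR 8 = 7 < 15 — winning move (to 7).
  16: 16 XOR 8 = 24 ≥ 16 — no move.
  7: 7 XOR 8 = 15 ≥ 7 — no move.
That gives 1 winning move.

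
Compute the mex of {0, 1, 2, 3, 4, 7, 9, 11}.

5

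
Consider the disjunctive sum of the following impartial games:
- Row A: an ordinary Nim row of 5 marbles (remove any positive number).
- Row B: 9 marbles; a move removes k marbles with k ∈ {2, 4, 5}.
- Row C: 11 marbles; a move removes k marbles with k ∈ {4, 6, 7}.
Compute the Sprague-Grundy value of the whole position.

4

Row A is a plain Nim row of size 5, so its Grundy value is 5.
Grundy values for row B (subtraction set {2, 4, 5}):
k:     0  1  2  3  4  5  6  7  8  9
g(k):  0  0  1  1  2  2  3  0  0  1
So g(9) = 1.
Build the Grundy sequence for row C with g(k) = mex{g(k−s) : s ∈ {4, 6, 7}, s ≤ k}:
k:     0  1  2  3  4  5  6  7  8  9 10 11
g(k):  0  0  0  0  1  1  1  1  2  2  2  0
So g(11) = 0.
The value of a disjunctive sum is the nim-sum of the parts.
Combined value = 5 ⊕ 1 ⊕ 0 = 4.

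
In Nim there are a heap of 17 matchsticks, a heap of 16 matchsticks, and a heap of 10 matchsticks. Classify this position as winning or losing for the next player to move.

Winning position

Nim-sum: 17 ^ 16 ^ 10 = 11.
The nim-sum is 11 ≠ 0, so this is an N-position: the player to move can win.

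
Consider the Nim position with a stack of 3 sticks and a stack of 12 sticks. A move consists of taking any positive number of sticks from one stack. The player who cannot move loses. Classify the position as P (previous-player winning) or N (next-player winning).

N-position

Compute the nim-sum pairwise:
3 ⊕ 12 = 15
The nim-sum is 15 ≠ 0, so this is an N-position: the player to move can win.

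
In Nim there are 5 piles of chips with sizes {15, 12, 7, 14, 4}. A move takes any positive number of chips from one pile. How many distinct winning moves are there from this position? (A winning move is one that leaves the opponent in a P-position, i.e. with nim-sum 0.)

3

Compute the nim-sum pairwise:
15 ⊕ 12 = 3
3 ⊕ 7 = 4
4 ⊕ 14 = 10
10 ⊕ 4 = 14
The overall nim-sum is X = 14. A pile of size p has a winning move iff p XOR X < p (reduce it to p XOR X).
  15: 15 XOR 14 = 1 < 15 — winning move (to 1).
  12: 12 XOR 14 = 2 < 12 — winning move (to 2).
  7: 7 XOR 14 = 9 ≥ 7 — no move.
  14: 14 XOR 14 = 0 < 14 — winning move (to 0).
  4: 4 XOR 14 = 10 ≥ 4 — no move.
That gives 3 winning moves.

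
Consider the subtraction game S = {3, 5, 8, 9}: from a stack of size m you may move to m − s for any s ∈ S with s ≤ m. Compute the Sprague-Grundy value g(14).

Build the Grundy sequence with g(k) = mex{g(k−s) : s ∈ {3, 5, 8, 9}, s ≤ k}:
g(0) = mex{} = 0
g(1) = mex{} = 0
g(2) = mex{} = 0
g(3) = mex{0} = 1
g(4) = mex{0} = 1
g(5) = mex{0} = 1
g(6) = mex{0,1} = 2
g(7) = mex{0,1} = 2
g(8) = mex{0,1} = 2
g(9) = mex{0,1,2} = 3
g(10) = mex{0,1,2} = 3
g(11) = mex{0,1,2} = 3
g(12) = mex{1,2,3} = 0
g(13) = mex{1,2,3} = 0
g(14) = mex{1,2,3} = 0
So g(14) = 0.

0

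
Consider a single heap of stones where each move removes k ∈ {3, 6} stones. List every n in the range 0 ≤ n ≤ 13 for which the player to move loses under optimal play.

0, 1, 2, 9, 10, 11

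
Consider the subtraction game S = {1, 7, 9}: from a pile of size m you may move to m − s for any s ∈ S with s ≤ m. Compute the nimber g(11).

Compute g(0), g(1), … for moves {1, 7, 9}:
g(0) = mex{} = 0
g(1) = mex{0} = 1
g(2) = mex{1} = 0
g(3) = mex{0} = 1
g(4) = mex{1} = 0
g(5) = mex{0} = 1
g(6) = mex{1} = 0
g(7) = mex{0} = 1
g(8) = mex{1} = 0
g(9) = mex{0} = 1
g(10) = mex{1} = 0
g(11) = mex{0} = 1
So g(11) = 1.

1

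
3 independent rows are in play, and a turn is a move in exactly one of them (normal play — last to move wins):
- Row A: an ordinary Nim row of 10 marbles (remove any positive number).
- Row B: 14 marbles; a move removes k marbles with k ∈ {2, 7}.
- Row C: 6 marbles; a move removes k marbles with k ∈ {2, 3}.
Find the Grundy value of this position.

10

Row A is a plain Nim row of size 10, so its Grundy value is 10.
For row B, compute g(0), g(1), … with moves {2, 7}:
g(0) = mex{} = 0
g(1) = mex{} = 0
g(2) = mex{0} = 1
g(3) = mex{0} = 1
g(4) = mex{1} = 0
g(5) = mex{1} = 0
g(6) = mex{0} = 1
g(7) = mex{0} = 1
g(8) = mex{0,1} = 2
g(9) = mex{1} = 0
g(10) = mex{1,2} = 0
g(11) = mex{0} = 1
g(12) = mex{0} = 1
g(13) = mex{1} = 0
g(14) = mex{1} = 0
So g(14) = 0.
Build the Grundy sequence for row C with g(k) = mex{g(k−s) : s ∈ {2, 3}, s ≤ k}:
g(0) = mex{} = 0
g(1) = mex{} = 0
g(2) = mex{0} = 1
g(3) = mex{0} = 1
g(4) = mex{0,1} = 2
g(5) = mex{1} = 0
g(6) = mex{1,2} = 0
So g(6) = 0.
The value of a disjunctive sum is the nim-sum of the parts.
Combined value = 10 ⊕ 0 ⊕ 0 = 10.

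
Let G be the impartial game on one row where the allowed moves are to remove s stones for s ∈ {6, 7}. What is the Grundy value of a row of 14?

0

Build the Grundy sequence with g(k) = mex{g(k−s) : s ∈ {6, 7}, s ≤ k}:
g(0) = mex{} = 0
g(1) = mex{} = 0
g(2) = mex{} = 0
g(3) = mex{} = 0
g(4) = mex{} = 0
g(5) = mex{} = 0
g(6) = mex{0} = 1
g(7) = mex{0} = 1
g(8) = mex{0} = 1
g(9) = mex{0} = 1
g(10) = mex{0} = 1
g(11) = mex{0} = 1
g(12) = mex{0,1} = 2
g(13) = mex{1} = 0
g(14) = mex{1} = 0
So g(14) = 0.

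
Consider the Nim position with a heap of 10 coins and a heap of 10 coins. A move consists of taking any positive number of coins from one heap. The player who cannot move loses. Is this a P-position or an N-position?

Nim-sum: 10 ^ 10 = 0.
The nim-sum is 0, so this is a P-position: the player to move is in a losing position under optimal play.

P-position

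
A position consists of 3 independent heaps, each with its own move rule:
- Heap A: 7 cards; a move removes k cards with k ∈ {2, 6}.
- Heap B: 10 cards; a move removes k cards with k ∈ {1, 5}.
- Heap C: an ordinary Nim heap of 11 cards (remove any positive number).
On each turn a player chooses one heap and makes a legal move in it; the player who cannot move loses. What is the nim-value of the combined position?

10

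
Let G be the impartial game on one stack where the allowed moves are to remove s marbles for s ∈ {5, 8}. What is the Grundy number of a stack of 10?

2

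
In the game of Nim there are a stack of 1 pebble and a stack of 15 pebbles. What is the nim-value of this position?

14

Compute the nim-sum pairwise:
1 ⊕ 15 = 14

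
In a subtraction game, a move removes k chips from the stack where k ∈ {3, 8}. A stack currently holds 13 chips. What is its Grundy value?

0

Compute g(0), g(1), … for moves {3, 8}:
g(0) = mex{} = 0
g(1) = mex{} = 0
g(2) = mex{} = 0
g(3) = mex{0} = 1
g(4) = mex{0} = 1
g(5) = mex{0} = 1
g(6) = mex{1} = 0
g(7) = mex{1} = 0
g(8) = mex{0,1} = 2
g(9) = mex{0} = 1
g(10) = mex{0} = 1
g(11) = mex{1,2} = 0
g(12) = mex{1} = 0
g(13) = mex{1} = 0
So g(13) = 0.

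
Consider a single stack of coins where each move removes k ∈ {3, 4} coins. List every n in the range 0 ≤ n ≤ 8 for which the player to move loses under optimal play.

0, 1, 2, 7, 8

Grundy values for subtraction set {3, 4}:
g(0) = mex{} = 0
g(1) = mex{} = 0
g(2) = mex{} = 0
g(3) = mex{0} = 1
g(4) = mex{0} = 1
g(5) = mex{0} = 1
g(6) = mex{0,1} = 2
g(7) = mex{1} = 0
g(8) = mex{1} = 0
The P-positions (g = 0) in 0..8 are 0, 1, 2, 7, 8.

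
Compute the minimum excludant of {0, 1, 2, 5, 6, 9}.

The values 0, 1, 2 are all present; 3 is the first non-negative integer missing from the set.

3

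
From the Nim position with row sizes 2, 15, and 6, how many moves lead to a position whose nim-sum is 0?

Nim-sum: 2 XOR 15 XOR 6 = 11.
The overall nim-sum is X = 11. A row of size p has a winning move iff p XOR X < p (reduce it to p XOR X).
  2: 2 XOR 11 = 9 ≥ 2 — no move.
  15: 15 XOR 11 = 4 < 15 — winning move (to 4).
  6: 6 XOR 11 = 13 ≥ 6 — no move.
That gives 1 winning move.

1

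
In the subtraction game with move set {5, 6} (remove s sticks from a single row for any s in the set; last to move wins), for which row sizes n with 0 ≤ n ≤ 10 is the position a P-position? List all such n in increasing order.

0, 1, 2, 3, 4

Build the Grundy sequence with g(k) = mex{g(k−s) : s ∈ {5, 6}, s ≤ k}:
g(0) = mex{} = 0
g(1) = mex{} = 0
g(2) = mex{} = 0
g(3) = mex{} = 0
g(4) = mex{} = 0
g(5) = mex{0} = 1
g(6) = mex{0} = 1
g(7) = mex{0} = 1
g(8) = mex{0} = 1
g(9) = mex{0} = 1
g(10) = mex{0,1} = 2
The P-positions (g = 0) in 0..10 are 0, 1, 2, 3, 4.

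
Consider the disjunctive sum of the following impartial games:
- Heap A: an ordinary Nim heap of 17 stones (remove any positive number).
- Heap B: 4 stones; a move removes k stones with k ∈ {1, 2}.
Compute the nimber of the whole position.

16

Heap A is a plain Nim heap of size 17, so its Grundy value is 17.
Build the Grundy sequence for heap B with g(k) = mex{g(k−s) : s ∈ {1, 2}, s ≤ k}:
k:     0  1  2  3  4
g(k):  0  1  2  0  1
So g(4) = 1.
By the Sprague-Grundy theorem, the Grundy value of a sum of independent games is the XOR of the component values.
Combined value = 17 ⊕ 1 = 16.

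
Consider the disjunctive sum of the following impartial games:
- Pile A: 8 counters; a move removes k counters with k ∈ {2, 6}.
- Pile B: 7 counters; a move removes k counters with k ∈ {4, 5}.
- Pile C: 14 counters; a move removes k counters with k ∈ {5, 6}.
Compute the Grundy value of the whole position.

Grundy values for pile A (subtraction set {2, 6}):
g(0) = mex{} = 0
g(1) = mex{} = 0
g(2) = mex{0} = 1
g(3) = mex{0} = 1
g(4) = mex{1} = 0
g(5) = mex{1} = 0
g(6) = mex{0} = 1
g(7) = mex{0} = 1
g(8) = mex{1} = 0
So g(8) = 0.
For pile B, compute g(0), g(1), … with moves {4, 5}:
k:     0  1  2  3  4  5  6  7
g(k):  0  0  0  0  1  1  1  1
So g(7) = 1.
Grundy values for pile C (subtraction set {5, 6}):
g(0) = mex{} = 0
g(1) = mex{} = 0
g(2) = mex{} = 0
g(3) = mex{} = 0
g(4) = mex{} = 0
g(5) = mex{0} = 1
g(6) = mex{0} = 1
g(7) = mex{0} = 1
g(8) = mex{0} = 1
g(9) = mex{0} = 1
g(10) = mex{0,1} = 2
g(11) = mex{1} = 0
g(12) = mex{1} = 0
g(13) = mex{1} = 0
g(14) = mex{1} = 0
So g(14) = 0.
The value of a disjunctive sum is the nim-sum of the parts.
Combined value = 0 XOR 1 XOR 0 = 1.

1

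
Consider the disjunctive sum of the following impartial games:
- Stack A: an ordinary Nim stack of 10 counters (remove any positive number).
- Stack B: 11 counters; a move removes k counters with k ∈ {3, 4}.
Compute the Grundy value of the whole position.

Stack A is a plain Nim stack of size 10, so its Grundy value is 10.
Grundy values for stack B (subtraction set {3, 4}):
g(0) = mex{} = 0
g(1) = mex{} = 0
g(2) = mex{} = 0
g(3) = mex{0} = 1
g(4) = mex{0} = 1
g(5) = mex{0} = 1
g(6) = mex{0,1} = 2
g(7) = mex{1} = 0
g(8) = mex{1} = 0
g(9) = mex{1,2} = 0
g(10) = mex{0,2} = 1
g(11) = mex{0} = 1
So g(11) = 1.
The value of a disjunctive sum is the nim-sum of the parts.
Combined value = 10 ⊕ 1 = 11.

11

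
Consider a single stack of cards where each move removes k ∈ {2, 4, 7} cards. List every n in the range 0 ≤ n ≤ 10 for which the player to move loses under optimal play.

0, 1, 6, 9

Build the Grundy sequence with g(k) = mex{g(k−s) : s ∈ {2, 4, 7}, s ≤ k}:
k:     0  1  2  3  4  5  6  7  8  9 10
g(k):  0  0  1  1  2  2  0  3  1  0  2
The P-positions (g = 0) in 0..10 are 0, 1, 6, 9.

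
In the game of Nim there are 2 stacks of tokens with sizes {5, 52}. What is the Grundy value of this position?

Bitwise XOR of the heap sizes:
  000101  (5)
  110100  (52)
  ------
  110001  (49)

49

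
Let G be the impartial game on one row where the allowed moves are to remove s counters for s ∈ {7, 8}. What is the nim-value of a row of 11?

1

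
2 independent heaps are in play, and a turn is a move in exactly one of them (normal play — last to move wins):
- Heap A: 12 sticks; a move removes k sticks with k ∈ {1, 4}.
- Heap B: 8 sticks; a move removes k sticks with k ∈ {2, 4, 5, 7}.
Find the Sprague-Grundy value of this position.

Build the Grundy sequence for heap A with g(k) = mex{g(k−s) : s ∈ {1, 4}, s ≤ k}:
g(0) = mex{} = 0
g(1) = mex{0} = 1
g(2) = mex{1} = 0
g(3) = mex{0} = 1
g(4) = mex{0,1} = 2
g(5) = mex{1,2} = 0
g(6) = mex{0} = 1
g(7) = mex{1} = 0
g(8) = mex{0,2} = 1
g(9) = mex{0,1} = 2
g(10) = mex{1,2} = 0
g(11) = mex{0} = 1
g(12) = mex{1} = 0
So g(12) = 0.
Grundy values for heap B (subtraction set {2, 4, 5, 7}):
k:     0  1  2  3  4  5  6  7  8
g(k):  0  0  1  1  2  2  3  3  4
So g(8) = 4.
By the Sprague-Grundy theorem, the Grundy value of a sum of independent games is the XOR of the component values.
Combined value = 0 XOR 4 = 4.

4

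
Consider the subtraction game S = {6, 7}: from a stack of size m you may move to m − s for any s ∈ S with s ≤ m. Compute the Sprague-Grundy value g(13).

0

Compute g(0), g(1), … for moves {6, 7}:
g(0) = mex{} = 0
g(1) = mex{} = 0
g(2) = mex{} = 0
g(3) = mex{} = 0
g(4) = mex{} = 0
g(5) = mex{} = 0
g(6) = mex{0} = 1
g(7) = mex{0} = 1
g(8) = mex{0} = 1
g(9) = mex{0} = 1
g(10) = mex{0} = 1
g(11) = mex{0} = 1
g(12) = mex{0,1} = 2
g(13) = mex{1} = 0
So g(13) = 0.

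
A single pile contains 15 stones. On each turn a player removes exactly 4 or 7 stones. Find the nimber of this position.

1

Grundy values for subtraction set {4, 7}:
k:     0  1  2  3  4  5  6  7  8  9 10 11 12 13 14 15
g(k):  0  0  0  0  1  1  1  1  2  2  2  0  0  0  0  1
So g(15) = 1.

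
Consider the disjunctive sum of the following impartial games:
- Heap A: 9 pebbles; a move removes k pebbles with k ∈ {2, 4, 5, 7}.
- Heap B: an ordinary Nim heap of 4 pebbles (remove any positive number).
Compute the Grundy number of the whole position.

4

Grundy values for heap A (subtraction set {2, 4, 5, 7}):
g(0) = mex{} = 0
g(1) = mex{} = 0
g(2) = mex{0} = 1
g(3) = mex{0} = 1
g(4) = mex{0,1} = 2
g(5) = mex{0,1} = 2
g(6) = mex{0,1,2} = 3
g(7) = mex{0,1,2} = 3
g(8) = mex{0,1,2,3} = 4
g(9) = mex{1,2,3} = 0
So g(9) = 0.
Heap B is a plain Nim heap of size 4, so its Grundy value is 4.
By the Sprague-Grundy theorem, the Grundy value of a sum of independent games is the XOR of the component values.
Combined value = 0 ⊕ 4 = 4.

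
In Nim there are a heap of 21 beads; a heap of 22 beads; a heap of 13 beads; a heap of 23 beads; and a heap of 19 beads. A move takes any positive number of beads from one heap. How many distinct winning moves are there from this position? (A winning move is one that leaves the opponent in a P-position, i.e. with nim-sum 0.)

1

Compute the nim-sum pairwise:
21 ^ 22 = 3
3 ^ 13 = 14
14 ^ 23 = 25
25 ^ 19 = 10
The overall nim-sum is X = 10. A heap of size p has a winning move iff p XOR X < p (reduce it to p XOR X).
  21: 21 XOR 10 = 31 ≥ 21 — no move.
  22: 22 XOR 10 = 28 ≥ 22 — no move.
  13: 13 XOR 10 = 7 < 13 — winning move (to 7).
  23: 23 XOR 10 = 29 ≥ 23 — no move.
  19: 19 XOR 10 = 25 ≥ 19 — no move.
That gives 1 winning move.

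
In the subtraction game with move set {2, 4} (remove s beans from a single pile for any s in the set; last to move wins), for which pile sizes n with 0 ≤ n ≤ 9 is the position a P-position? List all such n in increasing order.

0, 1, 6, 7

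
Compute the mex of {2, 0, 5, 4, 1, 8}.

3

The values 0, 1, 2 are all present; 3 is the first non-negative integer missing from the set.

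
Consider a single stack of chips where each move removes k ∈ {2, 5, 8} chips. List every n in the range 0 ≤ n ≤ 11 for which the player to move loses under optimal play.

0, 1, 4, 7, 10, 11

Grundy values for subtraction set {2, 5, 8}:
k:     0  1  2  3  4  5  6  7  8  9 10 11
g(k):  0  0  1  1  0  2  1  0  2  1  0  0
The P-positions (g = 0) in 0..11 are 0, 1, 4, 7, 10, 11.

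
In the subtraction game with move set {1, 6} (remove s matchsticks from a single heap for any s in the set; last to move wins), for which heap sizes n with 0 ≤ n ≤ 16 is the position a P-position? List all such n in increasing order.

0, 2, 4, 7, 9, 11, 14, 16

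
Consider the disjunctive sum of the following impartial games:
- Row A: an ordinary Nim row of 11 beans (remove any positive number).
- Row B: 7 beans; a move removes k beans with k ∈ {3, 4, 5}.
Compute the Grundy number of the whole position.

9

Row A is a plain Nim row of size 11, so its Grundy value is 11.
Grundy values for row B (subtraction set {3, 4, 5}):
g(0) = mex{} = 0
g(1) = mex{} = 0
g(2) = mex{} = 0
g(3) = mex{0} = 1
g(4) = mex{0} = 1
g(5) = mex{0} = 1
g(6) = mex{0,1} = 2
g(7) = mex{0,1} = 2
So g(7) = 2.
By the Sprague-Grundy theorem, the Grundy value of a sum of independent games is the XOR of the component values.
Combined value = 11 XOR 2 = 9.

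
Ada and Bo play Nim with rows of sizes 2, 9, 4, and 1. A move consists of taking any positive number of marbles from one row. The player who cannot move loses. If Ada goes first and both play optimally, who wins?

In binary:
  0010  (2)
  1001  (9)
  0100  (4)
  0001  (1)
  ----
  1110  (14)
The nim-sum is 14 ≠ 0, so this is an N-position: the player to move can win; Ada has a winning move.

Ada wins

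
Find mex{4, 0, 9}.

1

0 is in the set but 1 is not, so the mex is 1.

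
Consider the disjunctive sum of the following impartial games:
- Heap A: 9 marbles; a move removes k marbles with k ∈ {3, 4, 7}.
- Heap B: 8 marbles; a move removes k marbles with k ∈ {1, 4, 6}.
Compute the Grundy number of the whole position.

2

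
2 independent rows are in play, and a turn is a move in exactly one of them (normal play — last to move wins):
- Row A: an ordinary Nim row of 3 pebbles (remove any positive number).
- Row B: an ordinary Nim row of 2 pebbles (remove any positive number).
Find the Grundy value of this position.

1

Row A is a plain Nim row of size 3, so its Grundy value is 3.
Row B is a plain Nim row of size 2, so its Grundy value is 2.
The value of a disjunctive sum is the nim-sum of the parts.
Combined value = 3 XOR 2 = 1.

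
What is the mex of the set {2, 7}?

0

0 is not in the set, so the mex is 0.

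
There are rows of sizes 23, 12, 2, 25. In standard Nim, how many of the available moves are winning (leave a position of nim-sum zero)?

0

In binary:
  10111  (23)
  01100  (12)
  00010  (2)
  11001  (25)
  -----
  00000  (0)
The nim-sum is already 0, so every move leaves a nonzero nim-sum — there are no winning moves.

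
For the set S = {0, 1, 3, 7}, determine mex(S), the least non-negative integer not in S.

The values 0, 1 are all present; 2 is the first non-negative integer missing from the set.

2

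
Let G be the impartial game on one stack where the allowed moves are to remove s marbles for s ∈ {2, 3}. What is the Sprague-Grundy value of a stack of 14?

2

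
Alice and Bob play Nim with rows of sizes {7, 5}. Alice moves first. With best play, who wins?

Compute the nim-sum pairwise:
7 ⊕ 5 = 2
The nim-sum is 2 ≠ 0, so this is an N-position: the player to move can win; Alice has a winning move.

Alice wins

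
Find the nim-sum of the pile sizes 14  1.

15

Nim-sum: 14 XOR 1 = 15.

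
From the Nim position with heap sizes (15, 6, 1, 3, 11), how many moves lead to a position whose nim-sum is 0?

0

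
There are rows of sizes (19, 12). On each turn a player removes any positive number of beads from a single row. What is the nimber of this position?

31

Nim-sum: 19 ⊕ 12 = 31.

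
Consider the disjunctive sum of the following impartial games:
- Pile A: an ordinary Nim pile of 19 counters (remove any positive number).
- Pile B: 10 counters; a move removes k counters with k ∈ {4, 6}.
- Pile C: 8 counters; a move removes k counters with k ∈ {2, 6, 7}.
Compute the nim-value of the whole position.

17

Pile A is a plain Nim pile of size 19, so its Grundy value is 19.
Grundy values for pile B (subtraction set {4, 6}):
k:     0  1  2  3  4  5  6  7  8  9 10
g(k):  0  0  0  0  1  1  1  1  2  2  0
So g(10) = 0.
Build the Grundy sequence for pile C with g(k) = mex{g(k−s) : s ∈ {2, 6, 7}, s ≤ k}:
g(0) = mex{} = 0
g(1) = mex{} = 0
g(2) = mex{0} = 1
g(3) = mex{0} = 1
g(4) = mex{1} = 0
g(5) = mex{1} = 0
g(6) = mex{0} = 1
g(7) = mex{0} = 1
g(8) = mex{0,1} = 2
So g(8) = 2.
By the Sprague-Grundy theorem, the Grundy value of a sum of independent games is the XOR of the component values.
Combined value = 19 XOR 0 XOR 2 = 17.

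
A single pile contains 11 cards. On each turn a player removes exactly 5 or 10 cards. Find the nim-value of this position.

Build the Grundy sequence with g(k) = mex{g(k−s) : s ∈ {5, 10}, s ≤ k}:
k:     0  1  2  3  4  5  6  7  8  9 10 11
g(k):  0  0  0  0  0  1  1  1  1  1  2  2
So g(11) = 2.

2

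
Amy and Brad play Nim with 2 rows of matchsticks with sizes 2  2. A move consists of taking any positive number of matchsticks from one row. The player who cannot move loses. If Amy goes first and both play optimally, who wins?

Nim-sum: 2 ⊕ 2 = 0.
The nim-sum is 0, so this is a P-position: the player to move is in a losing position under optimal play; Amy is about to move from it and so loses — Brad wins.

Brad wins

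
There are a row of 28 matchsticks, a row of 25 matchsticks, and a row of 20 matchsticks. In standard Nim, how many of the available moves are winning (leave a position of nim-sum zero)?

3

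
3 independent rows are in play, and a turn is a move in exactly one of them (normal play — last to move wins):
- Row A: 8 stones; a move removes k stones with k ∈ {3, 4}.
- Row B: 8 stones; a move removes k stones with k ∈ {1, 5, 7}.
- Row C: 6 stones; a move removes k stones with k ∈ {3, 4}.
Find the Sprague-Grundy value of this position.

2

Grundy values for row A (subtraction set {3, 4}):
g(0) = mex{} = 0
g(1) = mex{} = 0
g(2) = mex{} = 0
g(3) = mex{0} = 1
g(4) = mex{0} = 1
g(5) = mex{0} = 1
g(6) = mex{0,1} = 2
g(7) = mex{1} = 0
g(8) = mex{1} = 0
So g(8) = 0.
Grundy values for row B (subtraction set {1, 5, 7}):
k:     0  1  2  3  4  5  6  7  8
g(k):  0  1  0  1  0  1  0  1  0
So g(8) = 0.
Grundy values for row C (subtraction set {3, 4}):
g(0) = mex{} = 0
g(1) = mex{} = 0
g(2) = mex{} = 0
g(3) = mex{0} = 1
g(4) = mex{0} = 1
g(5) = mex{0} = 1
g(6) = mex{0,1} = 2
So g(6) = 2.
By the Sprague-Grundy theorem, the Grundy value of a sum of independent games is the XOR of the component values.
Combined value = 0 ⊕ 0 ⊕ 2 = 2.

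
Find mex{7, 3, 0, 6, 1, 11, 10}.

2

The values 0, 1 are all present; 2 is the first non-negative integer missing from the set.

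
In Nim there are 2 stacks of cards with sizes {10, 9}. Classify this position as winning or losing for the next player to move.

Winning position

Nim-sum: 10 XOR 9 = 3.
The nim-sum is 3 ≠ 0, so this is an N-position: the player to move can win.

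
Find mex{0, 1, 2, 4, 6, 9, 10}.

The values 0, 1, 2 are all present; 3 is the first non-negative integer missing from the set.

3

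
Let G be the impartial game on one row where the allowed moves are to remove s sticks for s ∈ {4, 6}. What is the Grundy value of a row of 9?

2

Compute g(0), g(1), … for moves {4, 6}:
k:     0  1  2  3  4  5  6  7  8  9
g(k):  0  0  0  0  1  1  1  1  2  2
So g(9) = 2.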